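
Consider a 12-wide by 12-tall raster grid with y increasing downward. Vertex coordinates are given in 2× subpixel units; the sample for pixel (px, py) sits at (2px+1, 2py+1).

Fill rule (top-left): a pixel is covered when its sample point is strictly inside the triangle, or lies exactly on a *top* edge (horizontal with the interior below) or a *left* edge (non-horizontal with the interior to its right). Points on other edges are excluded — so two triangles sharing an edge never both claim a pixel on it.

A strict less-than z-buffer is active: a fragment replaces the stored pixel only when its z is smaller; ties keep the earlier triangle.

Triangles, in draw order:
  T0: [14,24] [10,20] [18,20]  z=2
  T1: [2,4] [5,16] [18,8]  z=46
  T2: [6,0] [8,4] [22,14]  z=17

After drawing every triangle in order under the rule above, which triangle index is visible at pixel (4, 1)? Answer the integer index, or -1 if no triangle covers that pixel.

T0:
  2·area = 32
  edge (14, 24)→(10, 20): d=(-4,-4) top-left  bias=+0
  edge (10, 20)→(18, 20): d=(8,0) top-left  bias=+0
  edge (18, 20)→(14, 24): d=(-4,4) right/bottom  bias=-1
    (0,5)@(1, 11): e=[0,-72,104] → .  [on edge]
    (1,6)@(3, 13): e=[0,-56,88] → .  [on edge]
    (2,7)@(5, 15): e=[0,-40,72] → .  [on edge]
    (11,7)@(23, 15): e=[72,-40,0] → .  [on edge]
    (3,8)@(7, 17): e=[0,-24,56] → .  [on edge]
    (10,8)@(21, 17): e=[56,-24,0] → .  [on edge]
    (4,9)@(9, 19): e=[0,-8,40] → .  [on edge]
    (9,9)@(19, 19): e=[40,-8,0] → .  [on edge]
    (5,10)@(11, 21): e=[0,8,24] → X  [on edge]
    (6,10)@(13, 21): e=[8,8,16] → X
    (7,10)@(15, 21): e=[16,8,8] → X
    (8,10)@(17, 21): e=[24,8,0] → .  [on edge]
    (6,11)@(13, 23): e=[0,24,8] → X  [on edge]
    (7,11)@(15, 23): e=[8,24,0] → .  [on edge]
  covered (4 px):
    . . . . . . . . . . . .
    . . . . . . . . . . . .
    . . . . . . . . . . . .
    . . . . . . . . . . . .
    . . . . . . . . . . . .
    . . . . . . . . . . . .
    . . . . . . . . . . . .
    . . . . . . . . . . . .
    . . . . . . . . . . . .
    . . . . . . . . . . . .
    . . . . . X X X . . . .
    . . . . . . X . . . . .
T1:
  2·area = 180  (B↔C swapped to make it positive)
  edge (2, 4)→(18, 8): d=(16,4) right/bottom  bias=-1
  edge (18, 8)→(5, 16): d=(-13,8) right/bottom  bias=-1
  edge (5, 16)→(2, 4): d=(-3,-12) top-left  bias=+0
    (1,2)@(3, 5): e=[12,159,9] → X
    (2,2)@(5, 5): e=[4,143,33] → X
    (3,2)@(7, 5): e=[-4,127,57] → .
    (1,3)@(3, 7): e=[44,133,3] → X
    (3,3)@(7, 7): e=[28,101,51] → X
    (4,3)@(9, 7): e=[20,85,75] → X
    (5,3)@(11, 7): e=[12,69,99] → X
    (6,3)@(13, 7): e=[4,53,123] → X
    (7,3)@(15, 7): e=[-4,37,147] → .
    (1,4)@(3, 9): e=[76,107,-3] → .
    (2,4)@(5, 9): e=[68,91,21] → X
    (7,4)@(15, 9): e=[28,11,141] → X
  covered (23 px):
    . . . . . . . . . . . .
    . . . . . . . . . . . .
    . X X . . . . . . . . .
    . X X X X X X . . . . .
    . . X X X X X X . . . .
    . . X X X X X . . . . .
    . . X X X . . . . . . .
    . . X . . . . . . . . .
    . . . . . . . . . . . .
    . . . . . . . . . . . .
    . . . . . . . . . . . .
    . . . . . . . . . . . .
T2:
  2·area = 36  (B↔C swapped to make it positive)
  edge (6, 0)→(22, 14): d=(16,14) right/bottom  bias=-1
  edge (22, 14)→(8, 4): d=(-14,-10) top-left  bias=+0
  edge (8, 4)→(6, 0): d=(-2,-4) top-left  bias=+0
    (3,0)@(7, 1): e=[2,32,2] → X
    (4,0)@(9, 1): e=[-26,52,10] → .
    (3,1)@(7, 3): e=[34,4,-2] → .
    (4,1)@(9, 3): e=[6,24,6] → X
    (5,1)@(11, 3): e=[-22,44,14] → .
    (4,2)@(9, 5): e=[38,-4,2] → .
    (5,2)@(11, 5): e=[10,16,10] → X
    (6,2)@(13, 5): e=[-18,36,18] → .
    (5,3)@(11, 7): e=[42,-12,6] → .
    (6,3)@(13, 7): e=[14,8,14] → X
    (7,3)@(15, 7): e=[-14,28,22] → .
    (6,4)@(13, 9): e=[46,-20,10] → .
    (7,4)@(15, 9): e=[18,0,18] → X  [on edge]
  covered (5 px):
    . . . X . . . . . . . .
    . . . . X . . . . . . .
    . . . . . X . . . . . .
    . . . . . . X . . . . .
    . . . . . . . X . . . .
    . . . . . . . . . . . .
    . . . . . . . . . . . .
    . . . . . . . . . . . .
    . . . . . . . . . . . .
    . . . . . . . . . . . .
    . . . . . . . . . . . .
    . . . . . . . . . . . .

Z-buffer (winner per pixel, '.' = empty):
  . . . 2 . . . . . . . .
  . . . . 2 . . . . . . .
  . 1 1 . . 2 . . . . . .
  . 1 1 1 1 1 2 . . . . .
  . . 1 1 1 1 1 2 . . . .
  . . 1 1 1 1 1 . . . . .
  . . 1 1 1 . . . . . . .
  . . 1 . . . . . . . . .
  . . . . . . . . . . . .
  . . . . . . . . . . . .
  . . . . . 0 0 0 . . . .
  . . . . . . 0 . . . . .

Answer: 2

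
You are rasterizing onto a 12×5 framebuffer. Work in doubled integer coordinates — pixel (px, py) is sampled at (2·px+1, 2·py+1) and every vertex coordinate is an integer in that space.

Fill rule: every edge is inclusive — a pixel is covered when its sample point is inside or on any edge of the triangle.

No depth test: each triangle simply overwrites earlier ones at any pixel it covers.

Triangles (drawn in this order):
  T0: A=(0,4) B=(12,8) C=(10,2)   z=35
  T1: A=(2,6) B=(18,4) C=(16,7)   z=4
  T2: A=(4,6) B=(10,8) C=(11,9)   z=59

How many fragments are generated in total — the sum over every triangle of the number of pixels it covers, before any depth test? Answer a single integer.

T0:
  2·area = 64  (B↔C swapped to make it positive)
  edge (0, 4)→(10, 2): d=(10,-2) inclusive
  edge (10, 2)→(12, 8): d=(2,6) inclusive
  edge (12, 8)→(0, 4): d=(-12,-4) inclusive
    (7,0)@(15, 1): e=[0,-32,96] → .  [on edge]
    (2,1)@(5, 3): e=[0,32,32] → X  [on edge]
    (3,1)@(7, 3): e=[4,20,40] → X
    (4,1)@(9, 3): e=[8,8,48] → X
    (5,1)@(11, 3): e=[12,-4,56] → .
    (1,2)@(3, 5): e=[16,48,0] → X  [on edge]
    (5,2)@(11, 5): e=[32,0,32] → X  [on edge]
    (6,2)@(13, 5): e=[36,-12,40] → .
    (1,3)@(3, 7): e=[36,52,-24] → .
    (2,3)@(5, 7): e=[40,40,-16] → .
    (3,3)@(7, 7): e=[44,28,-8] → .
    (4,3)@(9, 7): e=[48,16,0] → X  [on edge]
    (7,4)@(15, 9): e=[80,-16,0] → .  [on edge]
  covered (10 px):
    . . . . . . . . . . . .
    . . X X X . . . . . . .
    . X X X X X . . . . . .
    . . . . X X . . . . . .
    . . . . . . . . . . . .
T1:
  2·area = 44
  edge (2, 6)→(18, 4): d=(16,-2) inclusive
  edge (18, 4)→(16, 7): d=(-2,3) inclusive
  edge (16, 7)→(2, 6): d=(-14,-1) inclusive
    (5,2)@(11, 5): e=[2,19,23] → X
    (6,2)@(13, 5): e=[6,13,25] → X
    (7,2)@(15, 5): e=[10,7,27] → X
    (8,2)@(17, 5): e=[14,1,29] → X
    (9,2)@(19, 5): e=[18,-5,31] → .
    (5,3)@(11, 7): e=[34,15,-5] → .
    (6,3)@(13, 7): e=[38,9,-3] → .
    (7,3)@(15, 7): e=[42,3,-1] → .
    (8,3)@(17, 7): e=[46,-3,1] → .
  covered (4 px):
    . . . . . . . . . . . .
    . . . . . . . . . . . .
    . . . . . X X X X . . .
    . . . . . . . . . . . .
    . . . . . . . . . . . .
T2:
  2·area = 4
  edge (4, 6)→(10, 8): d=(6,2) inclusive
  edge (10, 8)→(11, 9): d=(1,1) inclusive
  edge (11, 9)→(4, 6): d=(-7,-3) inclusive
    (1,0)@(3, 1): e=[-28,0,32] → .  [on edge]
    (2,1)@(5, 3): e=[-20,0,24] → .  [on edge]
    (0,2)@(1, 5): e=[0,6,-2] → .  [on edge]
    (3,2)@(7, 5): e=[-12,0,16] → .  [on edge]
    (3,3)@(7, 7): e=[0,2,2] → X  [on edge]
    (4,3)@(9, 7): e=[-4,0,8] → .  [on edge]
    (3,4)@(7, 9): e=[12,4,-12] → .
    (5,4)@(11, 9): e=[4,0,0] → X  [on edge]
    (6,4)@(13, 9): e=[0,-2,6] → .  [on edge]
  covered (2 px):
    . . . . . . . . . . . .
    . . . . . . . . . . . .
    . . . . . . . . . . . .
    . . . X . . . . . . . .
    . . . . . X . . . . . .

Answer: 16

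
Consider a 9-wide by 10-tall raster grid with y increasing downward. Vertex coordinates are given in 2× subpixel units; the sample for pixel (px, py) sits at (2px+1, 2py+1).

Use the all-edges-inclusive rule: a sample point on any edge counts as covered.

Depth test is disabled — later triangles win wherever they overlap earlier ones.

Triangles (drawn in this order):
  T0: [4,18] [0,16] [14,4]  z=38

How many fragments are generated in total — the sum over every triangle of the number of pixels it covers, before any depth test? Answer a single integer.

T0:
  2·area = 76
  edge (4, 18)→(0, 16): d=(-4,-2) inclusive
  edge (0, 16)→(14, 4): d=(14,-12) inclusive
  edge (14, 4)→(4, 18): d=(-10,14) inclusive
    (6,2)@(13, 5): e=[70,2,4] → █
    (7,2)@(15, 5): e=[74,26,-24] → ·
    (5,3)@(11, 7): e=[58,6,12] → █
    (6,3)@(13, 7): e=[62,30,-16] → ·
    (4,4)@(9, 9): e=[46,10,20] → █
    (5,4)@(11, 9): e=[50,34,-8] → ·
    (3,5)@(7, 11): e=[34,14,28] → █
    (4,5)@(9, 11): e=[38,38,0] → █  [on edge]
    (5,5)@(11, 11): e=[42,62,-28] → ·
    (2,6)@(5, 13): e=[22,18,36] → █
    (4,6)@(9, 13): e=[30,66,-20] → ·
    (1,7)@(3, 15): e=[10,22,44] → █
  covered (10 px):
    · · · · · · · · ·
    · · · · · · · · ·
    · · · · · · █ · ·
    · · · · · █ · · ·
    · · · · █ · · · ·
    · · · █ █ · · · ·
    · · █ █ · · · · ·
    · █ █ · · · · · ·
    · █ · · · · · · ·
    · · · · · · · · ·

Result: 10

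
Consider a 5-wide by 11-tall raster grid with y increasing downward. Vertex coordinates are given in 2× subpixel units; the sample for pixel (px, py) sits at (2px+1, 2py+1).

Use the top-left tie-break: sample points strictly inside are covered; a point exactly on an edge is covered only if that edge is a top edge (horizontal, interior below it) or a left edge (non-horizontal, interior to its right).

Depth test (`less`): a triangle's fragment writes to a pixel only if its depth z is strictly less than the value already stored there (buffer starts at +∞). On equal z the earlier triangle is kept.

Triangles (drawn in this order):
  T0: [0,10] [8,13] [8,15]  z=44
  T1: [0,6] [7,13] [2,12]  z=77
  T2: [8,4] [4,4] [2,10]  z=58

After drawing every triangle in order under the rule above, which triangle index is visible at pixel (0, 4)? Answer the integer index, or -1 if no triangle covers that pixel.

T0:
  2·area = 16
  edge (0, 10)→(8, 13): d=(8,3) right/bottom  bias=-1
  edge (8, 13)→(8, 15): d=(0,2) right/bottom  bias=-1
  edge (8, 15)→(0, 10): d=(-8,-5) top-left  bias=+0
    (2,6)@(5, 13): e=[9,6,1] → █
    (3,6)@(7, 13): e=[3,2,11] → █
    (4,6)@(9, 13): e=[-3,-2,21] → ·
    (2,7)@(5, 15): e=[25,6,-15] → ·
    (3,7)@(7, 15): e=[19,2,-5] → ·
  covered (2 px):
    · · · · ·
    · · · · ·
    · · · · ·
    · · · · ·
    · · · · ·
    · · · · ·
    · · █ █ ·
    · · · · ·
    · · · · ·
    · · · · ·
    · · · · ·
T1:
  2·area = 28
  edge (0, 6)→(7, 13): d=(7,7) right/bottom  bias=-1
  edge (7, 13)→(2, 12): d=(-5,-1) top-left  bias=+0
  edge (2, 12)→(0, 6): d=(-2,-6) top-left  bias=+0
    (0,3)@(1, 7): e=[0,24,4] → ·  [on edge]
    (0,4)@(1, 9): e=[14,14,0] → █  [on edge]
    (1,4)@(3, 9): e=[0,16,12] → ·  [on edge]
    (0,5)@(1, 11): e=[28,4,-4] → ·
    (1,5)@(3, 11): e=[14,6,8] → █
    (2,5)@(5, 11): e=[0,8,20] → ·  [on edge]
    (1,6)@(3, 13): e=[28,-4,4] → ·
    (3,6)@(7, 13): e=[0,0,28] → ·  [on edge]
    (1,7)@(3, 15): e=[42,-14,0] → ·  [on edge]
    (4,7)@(9, 15): e=[0,-8,36] → ·  [on edge]
    (2,10)@(5, 21): e=[70,-42,0] → ·  [on edge]
  covered (2 px):
    · · · · ·
    · · · · ·
    · · · · ·
    · · · · ·
    █ · · · ·
    · █ · · ·
    · · · · ·
    · · · · ·
    · · · · ·
    · · · · ·
    · · · · ·
T2:
  2·area = 24  (B↔C swapped to make it positive)
  edge (8, 4)→(2, 10): d=(-6,6) right/bottom  bias=-1
  edge (2, 10)→(4, 4): d=(2,-6) top-left  bias=+0
  edge (4, 4)→(8, 4): d=(4,0) top-left  bias=+0
    (2,0)@(5, 1): e=[36,0,-12] → ·  [on edge]
    (4,1)@(9, 3): e=[0,28,-4] → ·  [on edge]
    (2,2)@(5, 5): e=[12,8,4] → █
    (3,2)@(7, 5): e=[0,20,4] → ·  [on edge]
    (1,3)@(3, 7): e=[12,0,12] → █  [on edge]
    (2,3)@(5, 7): e=[0,12,12] → ·  [on edge]
    (1,4)@(3, 9): e=[0,4,20] → ·  [on edge]
    (0,5)@(1, 11): e=[0,-4,28] → ·  [on edge]
    (0,6)@(1, 13): e=[-12,0,36] → ·  [on edge]
  covered (2 px):
    · · · · ·
    · · · · ·
    · · █ · ·
    · █ · · ·
    · · · · ·
    · · · · ·
    · · · · ·
    · · · · ·
    · · · · ·
    · · · · ·
    · · · · ·

Z-buffer (winner per pixel, '.' = empty):
  . . . . .
  . . . . .
  . . 2 . .
  . 2 . . .
  1 . . . .
  . 1 . . .
  . . 0 0 .
  . . . . .
  . . . . .
  . . . . .
  . . . . .

Result: 1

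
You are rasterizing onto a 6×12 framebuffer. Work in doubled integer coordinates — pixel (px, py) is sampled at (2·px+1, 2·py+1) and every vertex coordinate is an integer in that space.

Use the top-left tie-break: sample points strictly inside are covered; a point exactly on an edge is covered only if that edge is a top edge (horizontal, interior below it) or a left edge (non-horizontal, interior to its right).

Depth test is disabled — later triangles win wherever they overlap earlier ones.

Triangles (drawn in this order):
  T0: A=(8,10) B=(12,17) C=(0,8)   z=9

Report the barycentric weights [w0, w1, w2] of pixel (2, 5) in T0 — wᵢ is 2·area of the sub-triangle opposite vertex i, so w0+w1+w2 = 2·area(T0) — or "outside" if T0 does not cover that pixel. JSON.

T0:
  2·area = 48
  edge (8, 10)→(12, 17): d=(4,7) right/bottom  bias=-1
  edge (12, 17)→(0, 8): d=(-12,-9) top-left  bias=+0
  edge (0, 8)→(8, 10): d=(8,2) right/bottom  bias=-1
    (1,4)@(3, 9): e=[31,15,2] → X
    (2,4)@(5, 9): e=[17,33,-2] → .
    (1,5)@(3, 11): e=[39,-9,18] → .
    (2,5)@(5, 11): e=[25,9,14] → X
    (3,5)@(7, 11): e=[11,27,10] → X
    (4,5)@(9, 11): e=[-3,45,6] → .
    (2,6)@(5, 13): e=[33,-15,30] → .
    (3,6)@(7, 13): e=[19,3,26] → X
    (4,6)@(9, 13): e=[5,21,22] → X
    (5,6)@(11, 13): e=[-9,39,18] → .
    (3,7)@(7, 15): e=[27,-21,42] → .
    (4,7)@(9, 15): e=[13,-3,38] → .
  covered (5 px):
    . . . . . .
    . . . . . .
    . . . . . .
    . . . . . .
    . X . . . .
    . . X X . .
    . . . X X .
    . . . . . .
    . . . . . .
    . . . . . .
    . . . . . .
    . . . . . .

Result: [9,14,25]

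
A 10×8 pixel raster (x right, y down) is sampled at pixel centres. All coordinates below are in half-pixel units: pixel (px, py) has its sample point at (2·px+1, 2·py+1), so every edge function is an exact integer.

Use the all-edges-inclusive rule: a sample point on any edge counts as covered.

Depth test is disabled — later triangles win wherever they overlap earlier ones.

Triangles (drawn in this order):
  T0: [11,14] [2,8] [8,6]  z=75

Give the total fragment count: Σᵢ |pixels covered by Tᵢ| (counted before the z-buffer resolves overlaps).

T0:
  2·area = 54
  edge (11, 14)→(2, 8): d=(-9,-6) inclusive
  edge (2, 8)→(8, 6): d=(6,-2) inclusive
  edge (8, 6)→(11, 14): d=(3,8) inclusive
    (8,1)@(17, 3): e=[135,0,-81] → .  [on edge]
    (5,2)@(11, 5): e=[81,0,-27] → .  [on edge]
    (2,3)@(5, 7): e=[27,0,27] → X  [on edge]
    (3,3)@(7, 7): e=[39,4,11] → X
    (4,3)@(9, 7): e=[51,8,-5] → .
    (2,4)@(5, 9): e=[9,12,33] → X
    (4,4)@(9, 9): e=[33,20,1] → X
    (5,4)@(11, 9): e=[45,24,-15] → .
    (2,5)@(5, 11): e=[-9,24,39] → .
    (3,5)@(7, 11): e=[3,28,23] → X
    (5,5)@(11, 11): e=[27,36,-9] → .
    (3,6)@(7, 13): e=[-15,40,29] → .
  covered (7 px):
    . . . . . . . . . .
    . . . . . . . . . .
    . . . . . . . . . .
    . . X X . . . . . .
    . . X X X . . . . .
    . . . X X . . . . .
    . . . . . . . . . .
    . . . . . . . . . .

Answer: 7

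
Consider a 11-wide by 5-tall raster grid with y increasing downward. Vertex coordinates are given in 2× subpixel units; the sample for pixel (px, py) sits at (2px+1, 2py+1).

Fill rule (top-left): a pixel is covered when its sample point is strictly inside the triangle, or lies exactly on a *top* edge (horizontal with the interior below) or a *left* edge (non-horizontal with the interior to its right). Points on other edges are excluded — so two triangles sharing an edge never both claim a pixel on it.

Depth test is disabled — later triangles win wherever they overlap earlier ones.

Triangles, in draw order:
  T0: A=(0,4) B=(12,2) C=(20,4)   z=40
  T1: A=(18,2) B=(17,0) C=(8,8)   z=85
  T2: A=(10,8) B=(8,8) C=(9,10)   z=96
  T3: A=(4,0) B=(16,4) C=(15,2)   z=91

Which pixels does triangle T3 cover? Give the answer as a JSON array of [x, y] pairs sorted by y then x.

T0:
  2·area = 40
  edge (0, 4)→(12, 2): d=(12,-2) top-left  bias=+0
  edge (12, 2)→(20, 4): d=(8,2) right/bottom  bias=-1
  edge (20, 4)→(0, 4): d=(-20,0) right/bottom  bias=-1
    (3,1)@(7, 3): e=[2,18,20] → █
    (4,1)@(9, 3): e=[6,14,20] → █
    (5,1)@(11, 3): e=[10,10,20] → █
    (6,1)@(13, 3): e=[14,6,20] → █
    (7,1)@(15, 3): e=[18,2,20] → █
    (8,1)@(17, 3): e=[22,-2,20] → ·
    (3,2)@(7, 5): e=[26,34,-20] → ·
    (4,2)@(9, 5): e=[30,30,-20] → ·
    (5,2)@(11, 5): e=[34,26,-20] → ·
    (6,2)@(13, 5): e=[38,22,-20] → ·
    (7,2)@(15, 5): e=[42,18,-20] → ·
  covered (5 px):
    · · · · · · · · · · ·
    · · · █ █ █ █ █ · · ·
    · · · · · · · · · · ·
    · · · · · · · · · · ·
    · · · · · · · · · · ·
T1:
  2·area = 26  (B↔C swapped to make it positive)
  edge (18, 2)→(8, 8): d=(-10,6) right/bottom  bias=-1
  edge (8, 8)→(17, 0): d=(9,-8) top-left  bias=+0
  edge (17, 0)→(18, 2): d=(1,2) right/bottom  bias=-1
    (8,0)@(17, 1): e=[16,9,1] → █
    (9,0)@(19, 1): e=[4,25,-3] → ·
    (7,1)@(15, 3): e=[8,11,7] → █
    (8,1)@(17, 3): e=[-4,27,3] → ·
    (6,2)@(13, 5): e=[0,13,13] → ·  [on edge]
    (7,2)@(15, 5): e=[-12,29,9] → ·
  covered (2 px):
    · · · · · · · · █ · ·
    · · · · · · · █ · · ·
    · · · · · · · · · · ·
    · · · · · · · · · · ·
    · · · · · · · · · · ·
T2:
  2·area = 4  (B↔C swapped to make it positive)
  edge (10, 8)→(9, 10): d=(-1,2) right/bottom  bias=-1
  edge (9, 10)→(8, 8): d=(-1,-2) top-left  bias=+0
  edge (8, 8)→(10, 8): d=(2,0) top-left  bias=+0
    (4,4)@(9, 9): e=[1,1,2] → █
    (5,4)@(11, 9): e=[-3,5,2] → ·
  covered (1 px):
    · · · · · · · · · · ·
    · · · · · · · · · · ·
    · · · · · · · · · · ·
    · · · · · · · · · · ·
    · · · · █ · · · · · ·
T3:
  2·area = 20  (B↔C swapped to make it positive)
  edge (4, 0)→(15, 2): d=(11,2) right/bottom  bias=-1
  edge (15, 2)→(16, 4): d=(1,2) right/bottom  bias=-1
  edge (16, 4)→(4, 0): d=(-12,-4) top-left  bias=+0
    (3,0)@(7, 1): e=[5,15,0] → █  [on edge]
    (4,0)@(9, 1): e=[1,11,8] → █
    (5,0)@(11, 1): e=[-3,7,16] → ·
    (3,1)@(7, 3): e=[27,17,-24] → ·
    (4,1)@(9, 3): e=[23,13,-16] → ·
    (6,1)@(13, 3): e=[15,5,0] → █  [on edge]
    (7,1)@(15, 3): e=[11,1,8] → █
    (8,1)@(17, 3): e=[7,-3,16] → ·
    (6,2)@(13, 5): e=[37,7,-24] → ·
    (7,2)@(15, 5): e=[33,3,-16] → ·
    (9,2)@(19, 5): e=[25,-5,0] → ·  [on edge]
  covered (4 px):
    · · · █ █ · · · · · ·
    · · · · · · █ █ · · ·
    · · · · · · · · · · ·
    · · · · · · · · · · ·
    · · · · · · · · · · ·

Answer: [[3,0],[4,0],[6,1],[7,1]]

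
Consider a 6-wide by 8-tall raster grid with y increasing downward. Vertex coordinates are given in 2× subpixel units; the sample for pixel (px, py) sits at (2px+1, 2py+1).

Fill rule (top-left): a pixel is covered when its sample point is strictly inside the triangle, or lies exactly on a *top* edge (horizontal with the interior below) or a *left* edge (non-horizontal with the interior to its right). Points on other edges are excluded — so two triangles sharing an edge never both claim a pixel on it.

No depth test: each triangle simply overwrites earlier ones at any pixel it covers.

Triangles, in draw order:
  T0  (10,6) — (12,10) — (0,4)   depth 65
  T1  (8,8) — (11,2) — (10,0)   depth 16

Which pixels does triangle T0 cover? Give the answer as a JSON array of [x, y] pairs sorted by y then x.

T0:
  2·area = 36
  edge (10, 6)→(12, 10): d=(2,4) right/bottom  bias=-1
  edge (12, 10)→(0, 4): d=(-12,-6) top-left  bias=+0
  edge (0, 4)→(10, 6): d=(10,2) right/bottom  bias=-1
    (1,2)@(3, 5): e=[26,6,4] → X
    (2,2)@(5, 5): e=[18,18,0] → .  [on edge]
    (1,3)@(3, 7): e=[30,-18,24] → .
    (3,3)@(7, 7): e=[14,6,16] → X
    (4,3)@(9, 7): e=[6,18,12] → X
    (5,3)@(11, 7): e=[-2,30,8] → .
    (3,4)@(7, 9): e=[18,-18,36] → .
    (4,4)@(9, 9): e=[10,-6,32] → .
    (5,4)@(11, 9): e=[2,6,28] → X
    (5,5)@(11, 11): e=[6,-18,48] → .
  covered (4 px):
    . . . . . .
    . . . . . .
    . X . . . .
    . . . X X .
    . . . . . X
    . . . . . .
    . . . . . .
    . . . . . .
T1:
  2·area = 12  (B↔C swapped to make it positive)
  edge (8, 8)→(10, 0): d=(2,-8) top-left  bias=+0
  edge (10, 0)→(11, 2): d=(1,2) right/bottom  bias=-1
  edge (11, 2)→(8, 8): d=(-3,6) right/bottom  bias=-1
    (4,2)@(9, 5): e=[2,7,3] → X
    (5,2)@(11, 5): e=[18,3,-9] → .
    (4,3)@(9, 7): e=[6,9,-3] → .
  covered (1 px):
    . . . . . .
    . . . . . .
    . . . . X .
    . . . . . .
    . . . . . .
    . . . . . .
    . . . . . .
    . . . . . .

Answer: [[1,2],[3,3],[4,3],[5,4]]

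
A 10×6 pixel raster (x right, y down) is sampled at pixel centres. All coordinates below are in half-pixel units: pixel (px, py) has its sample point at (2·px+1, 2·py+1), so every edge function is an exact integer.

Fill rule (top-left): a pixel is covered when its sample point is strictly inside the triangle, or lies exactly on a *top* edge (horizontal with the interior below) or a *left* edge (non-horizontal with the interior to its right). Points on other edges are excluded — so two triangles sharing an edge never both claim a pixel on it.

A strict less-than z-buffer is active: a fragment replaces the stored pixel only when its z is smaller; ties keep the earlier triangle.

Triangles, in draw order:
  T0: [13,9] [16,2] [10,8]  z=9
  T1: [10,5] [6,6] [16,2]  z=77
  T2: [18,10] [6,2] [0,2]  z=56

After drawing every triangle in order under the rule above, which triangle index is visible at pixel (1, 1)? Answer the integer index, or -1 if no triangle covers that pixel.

T0:
  2·area = 24  (B↔C swapped to make it positive)
  edge (13, 9)→(10, 8): d=(-3,-1) top-left  bias=+0
  edge (10, 8)→(16, 2): d=(6,-6) top-left  bias=+0
  edge (16, 2)→(13, 9): d=(-3,7) right/bottom  bias=-1
    (8,0)@(17, 1): e=[28,0,-4] → ·  [on edge]
    (7,1)@(15, 3): e=[20,0,4] → █  [on edge]
    (8,1)@(17, 3): e=[22,12,-10] → ·
    (0,2)@(1, 5): e=[0,-72,96] → ·  [on edge]
    (6,2)@(13, 5): e=[12,0,12] → █  [on edge]
    (7,2)@(15, 5): e=[14,12,-2] → ·
    (3,3)@(7, 7): e=[0,-24,48] → ·  [on edge]
    (5,3)@(11, 7): e=[4,0,20] → █  [on edge]
    (7,3)@(15, 7): e=[8,24,-8] → ·
    (4,4)@(9, 9): e=[-4,0,28] → ·  [on edge]
    (5,4)@(11, 9): e=[-2,12,14] → ·
    (6,4)@(13, 9): e=[0,24,0] → ·  [on edge]
    (3,5)@(7, 11): e=[-12,0,36] → ·  [on edge]
    (9,5)@(19, 11): e=[0,72,-48] → ·  [on edge]
  covered (4 px):
    · · · · · · · · · ·
    · · · · · · · █ · ·
    · · · · · · █ · · ·
    · · · · · █ █ · · ·
    · · · · · · · · · ·
    · · · · · · · · · ·
T1:
  2·area = 6
  edge (10, 5)→(6, 6): d=(-4,1) right/bottom  bias=-1
  edge (6, 6)→(16, 2): d=(10,-4) top-left  bias=+0
  edge (16, 2)→(10, 5): d=(-6,3) right/bottom  bias=-1
    (4,2)@(9, 5): e=[1,2,3] → █
    (5,2)@(11, 5): e=[-1,10,-3] → ·
    (4,3)@(9, 7): e=[-7,22,-9] → ·
  covered (1 px):
    · · · · · · · · · ·
    · · · · · · · · · ·
    · · · · █ · · · · ·
    · · · · · · · · · ·
    · · · · · · · · · ·
    · · · · · · · · · ·
T2:
  2·area = 48  (B↔C swapped to make it positive)
  edge (18, 10)→(0, 2): d=(-18,-8) top-left  bias=+0
  edge (0, 2)→(6, 2): d=(6,0) top-left  bias=+0
  edge (6, 2)→(18, 10): d=(12,8) right/bottom  bias=-1
    (1,1)@(3, 3): e=[6,6,36] → █
    (2,1)@(5, 3): e=[22,6,20] → █
    (3,1)@(7, 3): e=[38,6,4] → █
    (4,1)@(9, 3): e=[54,6,-12] → ·
    (1,2)@(3, 5): e=[-30,18,60] → ·
    (2,2)@(5, 5): e=[-14,18,44] → ·
    (3,2)@(7, 5): e=[2,18,28] → █
    (4,2)@(9, 5): e=[18,18,12] → █
    (5,2)@(11, 5): e=[34,18,-4] → ·
    (3,3)@(7, 7): e=[-34,30,52] → ·
    (4,3)@(9, 7): e=[-18,30,36] → ·
    (6,3)@(13, 7): e=[14,30,4] → █
  covered (6 px):
    · · · · · · · · · ·
    · █ █ █ · · · · · ·
    · · · █ █ · · · · ·
    · · · · · · █ · · ·
    · · · · · · · · · ·
    · · · · · · · · · ·

Z-buffer (winner per pixel, '.' = empty):
  . . . . . . . . . .
  . 2 2 2 . . . 0 . .
  . . . 2 2 . 0 . . .
  . . . . . 0 0 . . .
  . . . . . . . . . .
  . . . . . . . . . .

Final: 2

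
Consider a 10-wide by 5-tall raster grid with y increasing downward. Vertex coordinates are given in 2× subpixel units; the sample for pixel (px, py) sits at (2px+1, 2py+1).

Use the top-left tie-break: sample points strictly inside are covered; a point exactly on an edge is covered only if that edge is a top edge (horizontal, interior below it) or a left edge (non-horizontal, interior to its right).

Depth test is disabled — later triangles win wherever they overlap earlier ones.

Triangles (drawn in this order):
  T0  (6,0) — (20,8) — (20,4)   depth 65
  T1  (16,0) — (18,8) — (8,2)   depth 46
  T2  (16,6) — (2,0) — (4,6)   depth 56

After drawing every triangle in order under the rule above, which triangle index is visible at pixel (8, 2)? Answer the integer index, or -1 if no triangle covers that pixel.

T0:
  2·area = 56  (B↔C swapped to make it positive)
  edge (6, 0)→(20, 4): d=(14,4) right/bottom  bias=-1
  edge (20, 4)→(20, 8): d=(0,4) right/bottom  bias=-1
  edge (20, 8)→(6, 0): d=(-14,-8) top-left  bias=+0
    (4,0)@(9, 1): e=[2,44,10] → #
    (5,0)@(11, 1): e=[-6,36,26] → ·
    (4,1)@(9, 3): e=[30,44,-18] → ·
    (6,1)@(13, 3): e=[14,28,14] → #
    (7,1)@(15, 3): e=[6,20,30] → #
    (8,1)@(17, 3): e=[-2,12,46] → ·
    (6,2)@(13, 5): e=[42,28,-14] → ·
    (7,2)@(15, 5): e=[34,20,2] → #
    (8,2)@(17, 5): e=[26,12,18] → #
    (9,2)@(19, 5): e=[18,4,34] → #
    (7,3)@(15, 7): e=[62,20,-26] → ·
    (8,3)@(17, 7): e=[54,12,-10] → ·
  covered (7 px):
    · · · · # · · · · ·
    · · · · · · # # · ·
    · · · · · · · # # #
    · · · · · · · · · #
    · · · · · · · · · ·
T1:
  2·area = 68
  edge (16, 0)→(18, 8): d=(2,8) right/bottom  bias=-1
  edge (18, 8)→(8, 2): d=(-10,-6) top-left  bias=+0
  edge (8, 2)→(16, 0): d=(8,-2) top-left  bias=+0
    (6,0)@(13, 1): e=[26,40,2] → #
    (7,0)@(15, 1): e=[10,52,6] → #
    (8,0)@(17, 1): e=[-6,64,10] → ·
    (5,1)@(11, 3): e=[46,8,14] → #
    (8,1)@(17, 3): e=[-2,44,26] → ·
    (5,2)@(11, 5): e=[50,-12,30] → ·
    (6,2)@(13, 5): e=[34,0,34] → #  [on edge]
    (8,2)@(17, 5): e=[2,24,42] → #
    (9,2)@(19, 5): e=[-14,36,46] → ·
    (6,3)@(13, 7): e=[38,-20,50] → ·
    (7,3)@(15, 7): e=[22,-8,54] → ·
    (8,3)@(17, 7): e=[6,4,58] → #
  covered (9 px):
    · · · · · · # # · ·
    · · · · · # # # · ·
    · · · · · · # # # ·
    · · · · · · · · # ·
    · · · · · · · · · ·
T2:
  2·area = 72  (B↔C swapped to make it positive)
  edge (16, 6)→(4, 6): d=(-12,0) right/bottom  bias=-1
  edge (4, 6)→(2, 0): d=(-2,-6) top-left  bias=+0
  edge (2, 0)→(16, 6): d=(14,6) right/bottom  bias=-1
    (1,0)@(3, 1): e=[60,4,8] → #
    (2,0)@(5, 1): e=[60,16,-4] → ·
    (1,1)@(3, 3): e=[36,0,36] → #  [on edge]
    (2,1)@(5, 3): e=[36,12,24] → #
    (3,1)@(7, 3): e=[36,24,12] → #
    (4,1)@(9, 3): e=[36,36,0] → ·  [on edge]
    (1,2)@(3, 5): e=[12,-4,64] → ·
    (2,2)@(5, 5): e=[12,8,52] → #
    (4,2)@(9, 5): e=[12,32,28] → #
    (5,2)@(11, 5): e=[12,44,16] → #
    (6,2)@(13, 5): e=[12,56,4] → #
    (7,2)@(15, 5): e=[12,68,-8] → ·
    (2,4)@(5, 9): e=[-36,0,108] → ·  [on edge]
  covered (9 px):
    · # · · · · · · · ·
    · # # # · · · · · ·
    · · # # # # # · · ·
    · · · · · · · · · ·
    · · · · · · · · · ·

Z-buffer (winner per pixel, '.' = empty):
  . 2 . . 0 . 1 1 . .
  . 2 2 2 . 1 1 1 . .
  . . 2 2 2 2 2 1 1 0
  . . . . . . . . 1 0
  . . . . . . . . . .

Final: 1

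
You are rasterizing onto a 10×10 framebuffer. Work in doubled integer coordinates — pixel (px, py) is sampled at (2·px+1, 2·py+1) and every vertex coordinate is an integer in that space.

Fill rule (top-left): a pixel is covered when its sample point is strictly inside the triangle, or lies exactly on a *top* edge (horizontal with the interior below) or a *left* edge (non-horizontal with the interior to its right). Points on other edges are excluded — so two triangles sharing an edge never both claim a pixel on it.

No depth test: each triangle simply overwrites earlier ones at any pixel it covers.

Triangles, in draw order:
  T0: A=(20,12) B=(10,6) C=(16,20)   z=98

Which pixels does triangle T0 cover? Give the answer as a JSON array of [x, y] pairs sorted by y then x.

T0:
  2·area = 104  (B↔C swapped to make it positive)
  edge (20, 12)→(16, 20): d=(-4,8) right/bottom  bias=-1
  edge (16, 20)→(10, 6): d=(-6,-14) top-left  bias=+0
  edge (10, 6)→(20, 12): d=(10,6) right/bottom  bias=-1
    (2,1)@(5, 3): e=[156,-52,0] → ·  [on edge]
    (5,3)@(11, 7): e=[92,8,4] → #
    (6,3)@(13, 7): e=[76,36,-8] → ·
    (5,4)@(11, 9): e=[84,-4,24] → ·
    (6,4)@(13, 9): e=[68,24,12] → #
    (7,4)@(15, 9): e=[52,52,0] → ·  [on edge]
    (6,5)@(13, 11): e=[60,12,32] → #
    (7,5)@(15, 11): e=[44,40,20] → #
    (8,5)@(17, 11): e=[28,68,8] → #
    (9,5)@(19, 11): e=[12,96,-4] → ·
    (6,6)@(13, 13): e=[52,0,52] → #  [on edge]
    (9,6)@(19, 13): e=[4,84,16] → #
  covered (13 px):
    · · · · · · · · · ·
    · · · · · · · · · ·
    · · · · · · · · · ·
    · · · · · # · · · ·
    · · · · · · # · · ·
    · · · · · · # # # ·
    · · · · · · # # # #
    · · · · · · · # # ·
    · · · · · · · # # ·
    · · · · · · · · · ·

Result: [[5,3],[6,4],[6,5],[7,5],[8,5],[6,6],[7,6],[8,6],[9,6],[7,7],[8,7],[7,8],[8,8]]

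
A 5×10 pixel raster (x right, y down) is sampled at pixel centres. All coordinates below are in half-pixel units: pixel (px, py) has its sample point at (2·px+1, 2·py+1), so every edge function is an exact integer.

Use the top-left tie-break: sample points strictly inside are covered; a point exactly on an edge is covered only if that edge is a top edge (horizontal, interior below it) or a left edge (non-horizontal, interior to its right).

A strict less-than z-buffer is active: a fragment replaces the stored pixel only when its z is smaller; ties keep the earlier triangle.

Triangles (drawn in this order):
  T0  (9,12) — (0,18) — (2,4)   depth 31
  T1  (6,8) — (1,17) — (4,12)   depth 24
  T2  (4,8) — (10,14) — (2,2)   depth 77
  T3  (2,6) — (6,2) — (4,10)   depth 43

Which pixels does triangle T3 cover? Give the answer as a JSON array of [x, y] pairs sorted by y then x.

T0:
  2·area = 114
  edge (9, 12)→(0, 18): d=(-9,6) right/bottom  bias=-1
  edge (0, 18)→(2, 4): d=(2,-14) top-left  bias=+0
  edge (2, 4)→(9, 12): d=(7,8) right/bottom  bias=-1
    (1,3)@(3, 7): e=[81,20,13] → █
    (2,3)@(5, 7): e=[69,48,-3] → ·
    (1,4)@(3, 9): e=[63,24,27] → █
    (2,4)@(5, 9): e=[51,52,11] → █
    (3,4)@(7, 9): e=[39,80,-5] → ·
    (0,5)@(1, 11): e=[57,0,57] → █  [on edge]
    (3,5)@(7, 11): e=[21,84,9] → █
    (4,5)@(9, 11): e=[9,112,-7] → ·
    (0,6)@(1, 13): e=[39,4,71] → █
    (4,6)@(9, 13): e=[-9,116,7] → ·
    (0,7)@(1, 15): e=[21,8,85] → █
    (2,7)@(5, 15): e=[-3,64,53] → ·
  covered (14 px):
    · · · · ·
    · · · · ·
    · · · · ·
    · █ · · ·
    · █ █ · ·
    █ █ █ █ ·
    █ █ █ █ ·
    █ █ · · ·
    █ · · · ·
    · · · · ·
T1:
  2·area = 2  (B↔C swapped to make it positive)
  edge (6, 8)→(4, 12): d=(-2,4) right/bottom  bias=-1
  edge (4, 12)→(1, 17): d=(-3,5) right/bottom  bias=-1
  edge (1, 17)→(6, 8): d=(5,-9) top-left  bias=+0
    (3,3)@(7, 7): e=[-2,0,4] → ·  [on edge]
    (0,8)@(1, 17): e=[2,0,0] → ·  [on edge]
  covered (0 px):
    · · · · ·
    · · · · ·
    · · · · ·
    · · · · ·
    · · · · ·
    · · · · ·
    · · · · ·
    · · · · ·
    · · · · ·
    · · · · ·
T2:
  2·area = 24  (B↔C swapped to make it positive)
  edge (4, 8)→(2, 2): d=(-2,-6) top-left  bias=+0
  edge (2, 2)→(10, 14): d=(8,12) right/bottom  bias=-1
  edge (10, 14)→(4, 8): d=(-6,-6) top-left  bias=+0
    (0,2)@(1, 5): e=[-12,36,0] → ·  [on edge]
    (1,2)@(3, 5): e=[0,12,12] → █  [on edge]
    (2,2)@(5, 5): e=[12,-12,24] → ·
    (1,3)@(3, 7): e=[-4,28,0] → ·  [on edge]
    (2,3)@(5, 7): e=[8,4,12] → █
    (3,3)@(7, 7): e=[20,-20,24] → ·
    (2,4)@(5, 9): e=[4,20,0] → █  [on edge]
    (3,4)@(7, 9): e=[16,-4,12] → ·
    (2,5)@(5, 11): e=[0,36,-12] → ·  [on edge]
    (3,5)@(7, 11): e=[12,12,0] → █  [on edge]
    (4,5)@(9, 11): e=[24,-12,12] → ·
    (3,6)@(7, 13): e=[8,28,-12] → ·
    (4,6)@(9, 13): e=[20,4,0] → █  [on edge]
    (3,8)@(7, 17): e=[0,60,-36] → ·  [on edge]
  covered (5 px):
    · · · · ·
    · · · · ·
    · █ · · ·
    · · █ · ·
    · · █ · ·
    · · · █ ·
    · · · · █
    · · · · ·
    · · · · ·
    · · · · ·
T3:
  2·area = 24
  edge (2, 6)→(6, 2): d=(4,-4) top-left  bias=+0
  edge (6, 2)→(4, 10): d=(-2,8) right/bottom  bias=-1
  edge (4, 10)→(2, 6): d=(-2,-4) top-left  bias=+0
    (3,0)@(7, 1): e=[0,-6,30] → ·  [on edge]
    (2,1)@(5, 3): e=[0,6,18] → █  [on edge]
    (3,1)@(7, 3): e=[8,-10,26] → ·
    (1,2)@(3, 5): e=[0,18,6] → █  [on edge]
    (3,2)@(7, 5): e=[16,-14,22] → ·
    (0,3)@(1, 7): e=[0,30,-6] → ·  [on edge]
    (1,3)@(3, 7): e=[8,14,2] → █
    (2,3)@(5, 7): e=[16,-2,10] → ·
    (1,4)@(3, 9): e=[16,10,-2] → ·
  covered (4 px):
    · · · · ·
    · · █ · ·
    · █ █ · ·
    · █ · · ·
    · · · · ·
    · · · · ·
    · · · · ·
    · · · · ·
    · · · · ·
    · · · · ·

Answer: [[2,1],[1,2],[2,2],[1,3]]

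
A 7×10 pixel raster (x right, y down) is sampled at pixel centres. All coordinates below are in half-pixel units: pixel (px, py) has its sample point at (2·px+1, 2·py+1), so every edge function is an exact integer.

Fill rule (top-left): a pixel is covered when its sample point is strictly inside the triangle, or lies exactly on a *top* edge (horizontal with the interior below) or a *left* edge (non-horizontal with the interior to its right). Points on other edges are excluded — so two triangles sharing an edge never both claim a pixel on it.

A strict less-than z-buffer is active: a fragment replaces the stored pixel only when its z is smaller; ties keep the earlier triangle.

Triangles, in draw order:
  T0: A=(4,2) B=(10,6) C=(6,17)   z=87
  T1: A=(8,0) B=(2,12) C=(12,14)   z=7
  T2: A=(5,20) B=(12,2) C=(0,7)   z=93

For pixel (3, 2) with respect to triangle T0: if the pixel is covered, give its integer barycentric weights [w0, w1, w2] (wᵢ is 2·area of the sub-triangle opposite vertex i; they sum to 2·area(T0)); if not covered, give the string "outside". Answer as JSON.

T0:
  2·area = 82
  edge (4, 2)→(10, 6): d=(6,4) right/bottom  bias=-1
  edge (10, 6)→(6, 17): d=(-4,11) right/bottom  bias=-1
  edge (6, 17)→(4, 2): d=(-2,-15) top-left  bias=+0
    (2,1)@(5, 3): e=[2,67,13] → X
    (3,1)@(7, 3): e=[-6,45,43] → .
    (2,2)@(5, 5): e=[14,59,9] → X
    (3,2)@(7, 5): e=[6,37,39] → X
    (4,2)@(9, 5): e=[-2,15,69] → .
    (2,3)@(5, 7): e=[26,51,5] → X
    (4,3)@(9, 7): e=[10,7,65] → X
    (5,3)@(11, 7): e=[2,-15,95] → .
    (2,4)@(5, 9): e=[38,43,1] → X
    (4,4)@(9, 9): e=[22,-1,61] → .
    (2,5)@(5, 11): e=[50,35,-3] → .
    (3,5)@(7, 11): e=[42,13,27] → X
  covered (10 px):
    . . . . . . .
    . . X . . . .
    . . X X . . .
    . . X X X . .
    . . X X . . .
    . . . X . . .
    . . . X . . .
    . . . . . . .
    . . . . . . .
    . . . . . . .
T1:
  2·area = 132  (B↔C swapped to make it positive)
  edge (8, 0)→(12, 14): d=(4,14) right/bottom  bias=-1
  edge (12, 14)→(2, 12): d=(-10,-2) top-left  bias=+0
  edge (2, 12)→(8, 0): d=(6,-12) top-left  bias=+0
    (3,1)@(7, 3): e=[26,100,6] → X
    (4,1)@(9, 3): e=[-2,104,30] → .
    (3,2)@(7, 5): e=[34,80,18] → X
    (4,2)@(9, 5): e=[6,84,42] → X
    (5,2)@(11, 5): e=[-22,88,66] → .
    (2,3)@(5, 7): e=[70,56,6] → X
    (5,3)@(11, 7): e=[-14,68,78] → .
    (2,4)@(5, 9): e=[78,36,18] → X
    (5,4)@(11, 9): e=[-6,48,90] → .
    (1,5)@(3, 11): e=[114,12,6] → X
    (5,5)@(11, 11): e=[2,28,102] → X
    (6,5)@(13, 11): e=[-26,32,126] → .
    (3,6)@(7, 13): e=[66,0,66] → X  [on edge]
  covered (17 px):
    . . . . . . .
    . . . X . . .
    . . . X X . .
    . . X X X . .
    . . X X X . .
    . X X X X X .
    . . . X X X .
    . . . . . . .
    . . . . . . .
    . . . . . . .
T2:
  2·area = 181  (B↔C swapped to make it positive)
  edge (5, 20)→(0, 7): d=(-5,-13) top-left  bias=+0
  edge (0, 7)→(12, 2): d=(12,-5) top-left  bias=+0
  edge (12, 2)→(5, 20): d=(-7,18) right/bottom  bias=-1
    (5,1)@(11, 3): e=[163,7,11] → X
    (6,1)@(13, 3): e=[189,17,-25] → .
    (2,2)@(5, 5): e=[75,1,105] → X
    (3,2)@(7, 5): e=[101,11,69] → X
    (4,2)@(9, 5): e=[127,21,33] → X
    (5,2)@(11, 5): e=[153,31,-3] → .
    (0,3)@(1, 7): e=[13,5,163] → X
    (1,3)@(3, 7): e=[39,15,127] → X
    (5,3)@(11, 7): e=[143,55,-17] → .
    (0,4)@(1, 9): e=[3,29,149] → X
    (5,4)@(11, 9): e=[133,79,-31] → .
    (0,5)@(1, 11): e=[-7,53,135] → .
  covered (23 px):
    . . . . . . .
    . . . . . X .
    . . X X X . .
    X X X X X . .
    X X X X X . .
    . X X X . . .
    . X X X . . .
    . . X . . . .
    . . X . . . .
    . . X . . . .

Final: [37,39,6]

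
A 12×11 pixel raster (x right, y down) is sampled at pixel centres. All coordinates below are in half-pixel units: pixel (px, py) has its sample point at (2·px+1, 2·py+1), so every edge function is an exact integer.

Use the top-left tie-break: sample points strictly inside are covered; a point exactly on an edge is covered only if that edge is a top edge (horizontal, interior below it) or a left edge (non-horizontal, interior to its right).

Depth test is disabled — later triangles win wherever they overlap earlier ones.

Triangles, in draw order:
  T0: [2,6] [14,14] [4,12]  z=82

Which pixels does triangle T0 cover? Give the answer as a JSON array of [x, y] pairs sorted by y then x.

T0:
  2·area = 56
  edge (2, 6)→(14, 14): d=(12,8) right/bottom  bias=-1
  edge (14, 14)→(4, 12): d=(-10,-2) top-left  bias=+0
  edge (4, 12)→(2, 6): d=(-2,-6) top-left  bias=+0
    (0,1)@(1, 3): e=[-28,84,0] → .  [on edge]
    (1,3)@(3, 7): e=[4,48,4] → X
    (2,3)@(5, 7): e=[-12,52,16] → .
    (1,4)@(3, 9): e=[28,28,0] → X  [on edge]
    (2,4)@(5, 9): e=[12,32,12] → X
    (3,4)@(7, 9): e=[-4,36,24] → .
    (1,5)@(3, 11): e=[52,8,-4] → .
    (2,5)@(5, 11): e=[36,12,8] → X
    (3,5)@(7, 11): e=[20,16,20] → X
    (4,5)@(9, 11): e=[4,20,32] → X
    (5,5)@(11, 11): e=[-12,24,44] → .
    (2,6)@(5, 13): e=[60,-8,4] → .
    (4,6)@(9, 13): e=[28,0,28] → X  [on edge]
    (2,7)@(5, 15): e=[84,-28,0] → .  [on edge]
    (9,7)@(19, 15): e=[-28,0,84] → .  [on edge]
    (3,10)@(7, 21): e=[140,-84,0] → .  [on edge]
  covered (8 px):
    . . . . . . . . . . . .
    . . . . . . . . . . . .
    . . . . . . . . . . . .
    . X . . . . . . . . . .
    . X X . . . . . . . . .
    . . X X X . . . . . . .
    . . . . X X . . . . . .
    . . . . . . . . . . . .
    . . . . . . . . . . . .
    . . . . . . . . . . . .
    . . . . . . . . . . . .

Answer: [[1,3],[1,4],[2,4],[2,5],[3,5],[4,5],[4,6],[5,6]]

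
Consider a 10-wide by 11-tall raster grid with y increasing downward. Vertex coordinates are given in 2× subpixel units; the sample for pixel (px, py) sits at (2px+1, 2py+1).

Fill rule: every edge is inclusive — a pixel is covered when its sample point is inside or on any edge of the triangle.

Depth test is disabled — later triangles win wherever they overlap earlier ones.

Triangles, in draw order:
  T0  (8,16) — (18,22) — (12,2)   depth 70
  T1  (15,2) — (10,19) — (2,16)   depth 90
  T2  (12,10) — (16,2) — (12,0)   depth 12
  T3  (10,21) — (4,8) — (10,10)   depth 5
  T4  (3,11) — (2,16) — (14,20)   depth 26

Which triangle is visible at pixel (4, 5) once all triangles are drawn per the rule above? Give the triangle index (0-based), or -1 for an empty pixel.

T0:
  2·area = 164  (B↔C swapped to make it positive)
  edge (8, 16)→(12, 2): d=(4,-14) inclusive
  edge (12, 2)→(18, 22): d=(6,20) inclusive
  edge (18, 22)→(8, 16): d=(-10,-6) inclusive
    (5,3)@(11, 7): e=[6,50,108] → #
    (6,3)@(13, 7): e=[34,10,120] → #
    (7,3)@(15, 7): e=[62,-30,132] → ·
    (5,4)@(11, 9): e=[14,62,88] → #
    (7,4)@(15, 9): e=[70,-18,112] → ·
    (5,5)@(11, 11): e=[22,74,68] → #
    (7,5)@(15, 11): e=[78,-6,92] → ·
    (1,6)@(3, 13): e=[-82,246,0] → ·  [on edge]
    (4,6)@(9, 13): e=[2,126,36] → #
    (7,6)@(15, 13): e=[86,6,72] → #
    (8,6)@(17, 13): e=[114,-34,84] → ·
    (4,7)@(9, 15): e=[10,138,16] → #
    (6,9)@(13, 19): e=[82,82,0] → #  [on edge]
  covered (21 px):
    · · · · · · · · · ·
    · · · · · · · · · ·
    · · · · · · · · · ·
    · · · · · # # · · ·
    · · · · · # # · · ·
    · · · · · # # · · ·
    · · · · # # # # · ·
    · · · · # # # # · ·
    · · · · · # # # · ·
    · · · · · · # # # ·
    · · · · · · · · # ·
T1:
  2·area = 151
  edge (15, 2)→(10, 19): d=(-5,17) inclusive
  edge (10, 19)→(2, 16): d=(-8,-3) inclusive
  edge (2, 16)→(15, 2): d=(13,-14) inclusive
    (6,2)@(13, 5): e=[19,121,11] → #
    (7,2)@(15, 5): e=[-15,127,39] → ·
    (5,3)@(11, 7): e=[43,99,9] → #
    (7,3)@(15, 7): e=[-25,111,65] → ·
    (4,4)@(9, 9): e=[67,77,7] → #
    (6,4)@(13, 9): e=[-1,89,63] → ·
    (3,5)@(7, 11): e=[91,55,5] → #
    (6,5)@(13, 11): e=[-11,73,89] → ·
    (2,6)@(5, 13): e=[115,33,3] → #
    (6,6)@(13, 13): e=[-21,57,115] → ·
    (1,7)@(3, 15): e=[139,11,1] → #
    (6,7)@(13, 15): e=[-31,41,141] → ·
  covered (20 px):
    · · · · · · · · · ·
    · · · · · · · · · ·
    · · · · · · # · · ·
    · · · · · # # · · ·
    · · · · # # · · · ·
    · · · # # # · · · ·
    · · # # # # · · · ·
    · # # # # # · · · ·
    · · # # # · · · · ·
    · · · · · · · · · ·
    · · · · · · · · · ·
T2:
  2·area = 40  (B↔C swapped to make it positive)
  edge (12, 10)→(12, 0): d=(0,-10) inclusive
  edge (12, 0)→(16, 2): d=(4,2) inclusive
  edge (16, 2)→(12, 10): d=(-4,8) inclusive
    (6,0)@(13, 1): e=[10,2,28] → #
    (7,0)@(15, 1): e=[30,-2,12] → ·
    (6,1)@(13, 3): e=[10,10,20] → #
    (7,1)@(15, 3): e=[30,6,4] → #
    (8,1)@(17, 3): e=[50,2,-12] → ·
    (6,2)@(13, 5): e=[10,18,12] → #
    (7,2)@(15, 5): e=[30,14,-4] → ·
    (6,3)@(13, 7): e=[10,26,4] → #
    (7,3)@(15, 7): e=[30,22,-12] → ·
    (6,4)@(13, 9): e=[10,34,-4] → ·
  covered (5 px):
    · · · · · · # · · ·
    · · · · · · # # · ·
    · · · · · · # · · ·
    · · · · · · # · · ·
    · · · · · · · · · ·
    · · · · · · · · · ·
    · · · · · · · · · ·
    · · · · · · · · · ·
    · · · · · · · · · ·
    · · · · · · · · · ·
    · · · · · · · · · ·
T3:
  2·area = 66
  edge (10, 21)→(4, 8): d=(-6,-13) inclusive
  edge (4, 8)→(10, 10): d=(6,2) inclusive
  edge (10, 10)→(10, 21): d=(0,11) inclusive
    (0,3)@(1, 7): e=[-33,0,99] → ·  [on edge]
    (2,4)@(5, 9): e=[7,4,55] → #
    (3,4)@(7, 9): e=[33,0,33] → #  [on edge]
    (4,4)@(9, 9): e=[59,-4,11] → ·
    (2,5)@(5, 11): e=[-5,16,55] → ·
    (3,5)@(7, 11): e=[21,12,33] → #
    (4,5)@(9, 11): e=[47,8,11] → #
    (5,5)@(11, 11): e=[73,4,-11] → ·
    (6,5)@(13, 11): e=[99,0,-33] → ·  [on edge]
    (3,6)@(7, 13): e=[9,24,33] → #
    (5,6)@(11, 13): e=[61,16,-11] → ·
    (9,6)@(19, 13): e=[165,0,-99] → ·  [on edge]
  covered (8 px):
    · · · · · · · · · ·
    · · · · · · · · · ·
    · · · · · · · · · ·
    · · · · · · · · · ·
    · · # # · · · · · ·
    · · · # # · · · · ·
    · · · # # · · · · ·
    · · · · # · · · · ·
    · · · · # · · · · ·
    · · · · · · · · · ·
    · · · · · · · · · ·
T4:
  2·area = 64  (B↔C swapped to make it positive)
  edge (3, 11)→(14, 20): d=(11,9) inclusive
  edge (14, 20)→(2, 16): d=(-12,-4) inclusive
  edge (2, 16)→(3, 11): d=(1,-5) inclusive
    (2,0)@(5, 1): e=[-128,192,0] → ·  [on edge]
    (1,5)@(3, 11): e=[0,64,0] → #  [on edge]
    (2,5)@(5, 11): e=[-18,72,10] → ·
    (1,6)@(3, 13): e=[22,40,2] → #
    (2,6)@(5, 13): e=[4,48,12] → #
    (3,6)@(7, 13): e=[-14,56,22] → ·
    (1,7)@(3, 15): e=[44,16,4] → #
    (3,7)@(7, 15): e=[8,32,24] → #
    (4,7)@(9, 15): e=[-10,40,34] → ·
    (1,8)@(3, 17): e=[66,-8,6] → ·
    (2,8)@(5, 17): e=[48,0,16] → #  [on edge]
    (4,8)@(9, 17): e=[12,16,36] → #
    (5,9)@(11, 19): e=[16,0,48] → #  [on edge]
    (0,10)@(1, 21): e=[128,-64,0] → ·  [on edge]
    (8,10)@(17, 21): e=[-16,0,80] → ·  [on edge]
  covered (10 px):
    · · · · · · · · · ·
    · · · · · · · · · ·
    · · · · · · · · · ·
    · · · · · · · · · ·
    · · · · · · · · · ·
    · # · · · · · · · ·
    · # # · · · · · · ·
    · # # # · · · · · ·
    · · # # # · · · · ·
    · · · · · # · · · ·
    · · · · · · · · · ·

Z-buffer (winner per pixel, '.' = empty):
  . . . . . . 2 . . .
  . . . . . . 2 2 . .
  . . . . . . 2 . . .
  . . . . . 1 2 . . .
  . . 3 3 1 1 0 . . .
  . 4 . 3 3 1 0 . . .
  . 4 4 3 3 1 0 0 . .
  . 4 4 4 3 1 0 0 . .
  . . 4 4 4 0 0 0 . .
  . . . . . 4 0 0 0 .
  . . . . . . . . 0 .

Answer: 3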